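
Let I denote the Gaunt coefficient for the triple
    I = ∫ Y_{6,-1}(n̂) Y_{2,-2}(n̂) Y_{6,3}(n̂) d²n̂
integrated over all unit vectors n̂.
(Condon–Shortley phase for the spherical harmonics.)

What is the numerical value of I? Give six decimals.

0.177674

Checks pass: Σm=0; 14 even; l₃=6∈[4,8].
(2·6+1)(2·2+1)(2·6+1) = 845
Δ: 2! 10! 2! / 15! → 1/90090
sum: t=0:+1/69120 t=1:−1/14400 t=2:+1/69120 = -7/172800
3j²(6 2 6; 0 0 0) = Δ·Π!·Σ² = 14/715  (sign -1)
sum: t=0:+1/120960 = 1/120960
3j²(6 2 6; -1 -2 3) = Δ·Π!·Σ² = 24/1001  (sign -1)
combine: 4πI² = 845·14/715·24/1001 = 48/121
take √, sign +1: I = 0.17767364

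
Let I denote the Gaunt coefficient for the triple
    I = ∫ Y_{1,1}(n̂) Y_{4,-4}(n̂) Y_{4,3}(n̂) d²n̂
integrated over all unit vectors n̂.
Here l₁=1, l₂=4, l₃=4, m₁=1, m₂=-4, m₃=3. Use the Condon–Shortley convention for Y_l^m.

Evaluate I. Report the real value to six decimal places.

0.000000

l₁+l₂+l₃=9 is odd: 3j(l;000)=0 ⇒ I=0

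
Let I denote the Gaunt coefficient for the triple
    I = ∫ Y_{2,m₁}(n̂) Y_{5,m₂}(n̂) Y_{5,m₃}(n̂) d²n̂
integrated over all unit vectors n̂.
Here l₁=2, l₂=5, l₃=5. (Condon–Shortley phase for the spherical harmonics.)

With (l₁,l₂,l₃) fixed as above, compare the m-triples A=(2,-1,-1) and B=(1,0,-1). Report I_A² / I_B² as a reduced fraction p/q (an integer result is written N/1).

Shared (l₁,l₂,l₃)=(2,5,5): N and (l;000)² cancel in I_A²/I_B².
A: Δ = 2!·2!·8!/13! = 1/38610; Racah Σ t=0..0: t=0:+1/2304 = 1/2304; ⇒ 3j(2 5 5; 2 -1 -1)² = 5/143, sgn +1
B: Δ = 2!·2!·8!/13! = 1/38610; Racah Σ t=0..1: t=0:+1/1440 t=1:−1/1152 = -1/5760; ⇒ 3j(2 5 5; 1 0 -1)² = 1/858, sgn -1
I_A²/I_B² = (5/143)/(1/858) = 30/1

30/1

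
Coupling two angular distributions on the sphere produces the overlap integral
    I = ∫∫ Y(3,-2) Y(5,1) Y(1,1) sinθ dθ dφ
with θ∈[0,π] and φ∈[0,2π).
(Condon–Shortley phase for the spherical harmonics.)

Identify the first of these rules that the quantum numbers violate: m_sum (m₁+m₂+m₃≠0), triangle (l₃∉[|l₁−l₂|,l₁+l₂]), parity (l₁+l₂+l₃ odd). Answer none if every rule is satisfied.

Σmᵢ = 0  ✓
l₃∈[|l₁−l₂|,l₁+l₂]=[2,8], have l₃=1  ✗
Σlᵢ = 9 ⇒ odd

triangle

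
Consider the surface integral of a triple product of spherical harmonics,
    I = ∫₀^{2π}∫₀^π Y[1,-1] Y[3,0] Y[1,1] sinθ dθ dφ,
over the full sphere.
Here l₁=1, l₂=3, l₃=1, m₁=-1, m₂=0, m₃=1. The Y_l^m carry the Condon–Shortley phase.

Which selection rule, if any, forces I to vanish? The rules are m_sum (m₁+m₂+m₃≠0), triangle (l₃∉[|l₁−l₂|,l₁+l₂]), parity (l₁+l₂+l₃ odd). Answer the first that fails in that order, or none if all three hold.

azimuthal sum: -1 + 0 + 1 = 0  ✓
2 ≤ 1 ≤ 4 (triangle on l)  ✗
L = 1 + 3 + 1 = 5 (odd)

triangle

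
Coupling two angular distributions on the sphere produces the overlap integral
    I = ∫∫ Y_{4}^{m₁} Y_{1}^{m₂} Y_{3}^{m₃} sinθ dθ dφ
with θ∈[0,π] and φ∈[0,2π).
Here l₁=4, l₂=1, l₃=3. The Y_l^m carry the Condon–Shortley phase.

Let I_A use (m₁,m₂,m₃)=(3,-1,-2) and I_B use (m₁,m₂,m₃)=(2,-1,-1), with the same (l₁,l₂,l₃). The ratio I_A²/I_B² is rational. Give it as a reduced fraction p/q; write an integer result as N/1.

Shared (l₁,l₂,l₃)=(4,1,3): N and (l;000)² cancel in I_A²/I_B².
A: Δ = 2!·6!·0!/9! = 1/252; Racah Σ t=0..0: t=0:+1/240 = 1/240; ⇒ 3j(4 1 3; 3 -1 -2)² = 1/12, sgn -1
B: Δ = 2!·6!·0!/9! = 1/252; Racah Σ t=0..0: t=0:+1/96 = 1/96; ⇒ 3j(4 1 3; 2 -1 -1)² = 5/84, sgn +1
I_A²/I_B² = (1/12)/(5/84) = 7/5

7/5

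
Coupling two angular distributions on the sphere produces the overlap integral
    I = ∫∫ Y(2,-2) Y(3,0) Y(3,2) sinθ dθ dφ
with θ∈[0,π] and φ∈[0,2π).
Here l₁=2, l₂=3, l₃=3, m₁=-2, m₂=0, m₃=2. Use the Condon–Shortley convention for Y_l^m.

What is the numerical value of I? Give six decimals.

-0.188063

Checks pass: Σm=0; 8 even; l₃=3∈[1,5].
(2·2+1)(2·3+1)(2·3+1) = 245
Δ: 2! 2! 4! / 9! → 1/3780
sum: t=0:+1/24 t=1:−1/4 t=2:+1/24 = -1/6
3j²(2 3 3; 0 0 0) = Δ·Π!·Σ² = 4/105  (sign +1)
sum: t=2:+1/24 = 1/24
3j²(2 3 3; -2 0 2) = Δ·Π!·Σ² = 1/21  (sign -1)
combine: 4πI² = 245·4/105·1/21 = 4/9
take √, sign -1: I = -0.18806319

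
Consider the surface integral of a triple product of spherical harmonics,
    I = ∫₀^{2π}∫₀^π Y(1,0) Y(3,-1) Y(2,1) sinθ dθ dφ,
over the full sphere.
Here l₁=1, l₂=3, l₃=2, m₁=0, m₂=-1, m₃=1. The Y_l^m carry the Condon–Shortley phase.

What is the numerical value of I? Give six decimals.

-0.233597

m-sum 0 ✓  L=6 even ✓  2≤2≤4 ✓
Π(2lᵢ+1) = 3×7×5 = 105
triangle coeff Δ(1,3,2) = 1/105
Σ_t [1,1]: t=1:−1/4 = -1/4
(3j)²=3/35 [(1 3 2; 0 0 0)], sign=-1
Σ_t [1,1]: t=1:−1/6 = -1/6
(3j)²=8/105 [(1 3 2; 0 -1 1)], sign=+1
⇒ 4πI² = 24/35
I = (-1)√(24/35/(4π)) = -0.23359668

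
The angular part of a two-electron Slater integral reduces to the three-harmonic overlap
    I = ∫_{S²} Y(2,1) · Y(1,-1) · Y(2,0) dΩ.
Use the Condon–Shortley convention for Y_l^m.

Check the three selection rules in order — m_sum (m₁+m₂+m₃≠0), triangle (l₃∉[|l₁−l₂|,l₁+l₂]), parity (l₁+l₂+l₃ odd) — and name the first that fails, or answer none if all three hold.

azimuthal sum: 1 − 1 + 0 = 0  ✓
1 ≤ 2 ≤ 3 (triangle on l)  ✓
L = 2 + 1 + 2 = 5 (odd)  ✗

parity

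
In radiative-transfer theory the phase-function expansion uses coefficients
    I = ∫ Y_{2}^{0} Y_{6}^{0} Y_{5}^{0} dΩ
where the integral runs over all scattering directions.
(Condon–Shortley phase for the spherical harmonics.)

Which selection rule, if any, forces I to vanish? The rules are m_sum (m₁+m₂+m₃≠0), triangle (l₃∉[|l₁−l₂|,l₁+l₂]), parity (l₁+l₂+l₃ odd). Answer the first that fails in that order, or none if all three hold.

Σmᵢ = 0  ✓
l₃∈[|l₁−l₂|,l₁+l₂]=[4,8], have l₃=5  ✓
Σlᵢ = 13 ⇒ odd  ✗

parity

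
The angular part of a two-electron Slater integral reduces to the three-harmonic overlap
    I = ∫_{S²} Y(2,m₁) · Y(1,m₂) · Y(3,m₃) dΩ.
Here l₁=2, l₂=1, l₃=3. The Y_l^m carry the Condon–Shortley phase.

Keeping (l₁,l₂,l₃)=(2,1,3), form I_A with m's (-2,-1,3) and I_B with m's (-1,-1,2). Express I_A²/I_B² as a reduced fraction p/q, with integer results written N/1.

l's match ⇒ only the (l;m) 3-j factors differ between A and B.
A: triangle coeff Δ(2,1,3) = 1/105; Σ_t [0,0]: t=0:+1/48 = 1/48; (3j)²=1/7 [(2 1 3; -2 -1 3)], sign=+1
B: triangle coeff Δ(2,1,3) = 1/105; Σ_t [0,0]: t=0:+1/12 = 1/12; (3j)²=2/21 [(2 1 3; -1 -1 2)], sign=-1
I_A²/I_B² = (1/7)/(2/21) = 3/2

3/2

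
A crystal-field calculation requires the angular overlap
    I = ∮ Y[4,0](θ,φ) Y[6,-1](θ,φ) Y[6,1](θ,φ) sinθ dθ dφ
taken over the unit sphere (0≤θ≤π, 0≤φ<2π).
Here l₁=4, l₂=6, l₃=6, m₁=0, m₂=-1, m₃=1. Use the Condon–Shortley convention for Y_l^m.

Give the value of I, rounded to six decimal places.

Rules hold: Σm=0, L=16 even, 2≤6≤10.
N = 9·13·13 = 1521
Δ = 4!·4!·8!/17! = 1/15315300
Racah Σ t=0..4: t=0:+1/829440 t=1:−1/25920 t=2:+1/9216 t=3:−1/25920 t=4:+1/829440 = 7/207360
⇒ 3j(4 6 6; 0 0 0)² = 28/2431, sgn +1
Racah Σ t=0..4: t=0:+1/414720 t=1:−1/20736 t=2:+1/11520 t=3:−1/51840 t=4:+1/2903040 = 1/45360
⇒ 3j(4 6 6; 0 -1 1)² = 1024/153153, sgn -1
4πI² = N·(3j₀)²·(3jₘ)² = 4096/34969
I = -1·√(0.117132/4π) = -0.09654581

-0.096546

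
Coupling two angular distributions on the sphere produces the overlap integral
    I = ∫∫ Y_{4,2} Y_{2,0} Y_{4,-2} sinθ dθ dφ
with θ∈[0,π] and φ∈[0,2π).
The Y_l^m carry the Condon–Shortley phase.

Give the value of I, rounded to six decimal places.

Rules hold: Σm=0, L=10 even, 2≤4≤6.
N = 9·5·9 = 405
Δ = 2!·6!·2!/11! = 1/13860
Racah Σ t=0..2: t=0:+1/192 t=1:−1/36 t=2:+1/192 = -5/288
⇒ 3j(4 2 4; 0 0 0)² = 20/693, sgn -1
Racah Σ t=0..2: t=0:+1/192 t=1:−1/120 t=2:+1/2880 = -1/360
⇒ 3j(4 2 4; 2 0 -2)² = 16/3465, sgn -1
4πI² = N·(3j₀)²·(3jₘ)² = 320/5929
I = +1·√(0.053972/4π) = 0.06553591

0.065536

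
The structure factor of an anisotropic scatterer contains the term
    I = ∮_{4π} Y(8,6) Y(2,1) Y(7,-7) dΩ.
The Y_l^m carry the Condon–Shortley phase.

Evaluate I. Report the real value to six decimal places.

L=17 odd ⇒ parity kills the (l;000) factor ⇒ I = 0

0.000000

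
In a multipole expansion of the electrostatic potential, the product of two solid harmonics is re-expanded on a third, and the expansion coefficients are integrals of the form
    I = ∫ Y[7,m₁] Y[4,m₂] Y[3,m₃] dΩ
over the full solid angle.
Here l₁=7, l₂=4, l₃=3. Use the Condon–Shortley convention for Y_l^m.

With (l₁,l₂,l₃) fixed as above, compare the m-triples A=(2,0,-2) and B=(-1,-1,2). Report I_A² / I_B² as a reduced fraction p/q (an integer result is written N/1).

15/8

Same 7,4,3: normalisation and zero-m 3j drop out of the ratio.
A: Δ: 8! 6! 0! / 15! → 1/45045; sum: t=4:+1/69120 = 1/69120; 3j²(7 4 3; 2 0 -2) = Δ·Π!·Σ² = 2/143  (sign -1)
B: Δ: 8! 6! 0! / 15! → 1/45045; sum: t=3:−1/86400 = -1/86400; 3j²(7 4 3; -1 -1 2) = Δ·Π!·Σ² = 16/2145  (sign +1)
I_A²/I_B² = (2/143)/(16/2145) = 15/8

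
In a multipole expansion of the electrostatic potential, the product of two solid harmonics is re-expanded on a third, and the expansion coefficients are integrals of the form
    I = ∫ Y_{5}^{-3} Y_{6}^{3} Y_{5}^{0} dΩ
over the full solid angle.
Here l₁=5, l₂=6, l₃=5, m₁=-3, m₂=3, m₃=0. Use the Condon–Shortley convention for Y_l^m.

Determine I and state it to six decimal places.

Rules hold: Σm=0, L=16 even, 1≤5≤11.
N = 11·13·11 = 1573
Δ = 6!·4!·6!/17! = 1/28588560
Racah Σ t=1..5: t=1:−1/345600 t=2:+1/13824 t=3:−1/5184 t=4:+1/13824 t=5:−1/345600 = -7/129600
⇒ 3j(5 6 5; 0 0 0)² = 80/7293, sgn +1
Racah Σ t=4..6: t=4:+1/138240 t=5:−1/34560 t=6:+1/103680 = -1/82944
⇒ 3j(5 6 5; -3 3 0)² = 125/9724, sgn +1
4πI² = N·(3j₀)²·(3jₘ)² = 2500/11271
I = +1·√(0.221808/4π) = 0.13285682

0.132857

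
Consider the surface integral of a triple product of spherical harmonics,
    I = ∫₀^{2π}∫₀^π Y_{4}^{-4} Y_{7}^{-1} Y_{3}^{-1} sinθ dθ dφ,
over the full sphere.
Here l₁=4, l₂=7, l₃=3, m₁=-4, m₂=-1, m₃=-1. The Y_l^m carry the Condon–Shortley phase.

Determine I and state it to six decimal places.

Σmᵢ = -6 ≠ 0, so the φ-integral vanishes; I = 0

0.000000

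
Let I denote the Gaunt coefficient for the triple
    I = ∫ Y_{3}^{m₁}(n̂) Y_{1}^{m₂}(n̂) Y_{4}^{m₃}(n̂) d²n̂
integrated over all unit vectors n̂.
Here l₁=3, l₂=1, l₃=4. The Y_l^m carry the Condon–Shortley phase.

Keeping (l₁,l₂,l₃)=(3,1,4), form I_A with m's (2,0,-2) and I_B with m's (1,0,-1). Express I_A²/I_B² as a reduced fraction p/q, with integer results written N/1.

Shared (l₁,l₂,l₃)=(3,1,4): N and (l;000)² cancel in I_A²/I_B².
A: Δ = 0!·6!·2!/9! = 1/252; Racah Σ t=0..0: t=0:+1/120 = 1/120; ⇒ 3j(3 1 4; 2 0 -2)² = 1/21, sgn +1
B: Δ = 0!·6!·2!/9! = 1/252; Racah Σ t=0..0: t=0:+1/48 = 1/48; ⇒ 3j(3 1 4; 1 0 -1)² = 5/84, sgn -1
I_A²/I_B² = (1/21)/(5/84) = 4/5

4/5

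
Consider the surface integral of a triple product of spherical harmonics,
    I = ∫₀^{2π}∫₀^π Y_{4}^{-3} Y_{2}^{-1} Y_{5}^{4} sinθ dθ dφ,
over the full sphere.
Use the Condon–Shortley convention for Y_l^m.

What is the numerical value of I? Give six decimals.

0.000000

L=11 odd ⇒ parity kills the (l;000) factor ⇒ I = 0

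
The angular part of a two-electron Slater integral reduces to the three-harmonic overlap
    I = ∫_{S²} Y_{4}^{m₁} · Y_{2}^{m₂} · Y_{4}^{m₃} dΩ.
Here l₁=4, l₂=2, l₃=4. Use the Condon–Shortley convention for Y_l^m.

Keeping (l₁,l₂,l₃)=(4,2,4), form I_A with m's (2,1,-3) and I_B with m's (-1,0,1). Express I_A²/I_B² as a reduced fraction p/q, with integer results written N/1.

l's match ⇒ only the (l;m) 3-j factors differ between A and B.
A: triangle coeff Δ(4,2,4) = 1/13860; Σ_t [1,2]: t=1:−1/240 t=2:+1/1440 = -1/288; (3j)²=5/132 [(4 2 4; 2 1 -3)], sign=+1
B: triangle coeff Δ(4,2,4) = 1/13860; Σ_t [0,2]: t=0:+1/480 t=1:−1/48 t=2:+1/144 = -17/1440; (3j)²=289/13860 [(4 2 4; -1 0 1)], sign=+1
I_A²/I_B² = (5/132)/(289/13860) = 525/289

525/289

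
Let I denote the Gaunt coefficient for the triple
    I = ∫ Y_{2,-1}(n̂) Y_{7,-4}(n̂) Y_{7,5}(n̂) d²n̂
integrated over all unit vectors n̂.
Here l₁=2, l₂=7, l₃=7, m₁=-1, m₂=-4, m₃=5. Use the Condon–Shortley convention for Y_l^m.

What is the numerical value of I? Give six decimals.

-0.188767

Rules hold: Σm=0, L=16 even, 5≤7≤9.
N = 5·15·15 = 1125
Δ = 2!·2!·12!/17! = 1/185640
Racah Σ t=0..2: t=0:+1/2419200 t=1:−1/518400 t=2:+1/2419200 = -1/907200
⇒ 3j(2 7 7; 0 0 0)² = 56/3315, sgn +1
Racah Σ t=1..2: t=1:−1/14515200 t=2:+1/79833600 = -1/17740800
⇒ 3j(2 7 7; -1 -4 5)² = 729/30940, sgn -1
4πI² = N·(3j₀)²·(3jₘ)² = 21870/48841
I = -1·√(0.44778/4π) = -0.18876748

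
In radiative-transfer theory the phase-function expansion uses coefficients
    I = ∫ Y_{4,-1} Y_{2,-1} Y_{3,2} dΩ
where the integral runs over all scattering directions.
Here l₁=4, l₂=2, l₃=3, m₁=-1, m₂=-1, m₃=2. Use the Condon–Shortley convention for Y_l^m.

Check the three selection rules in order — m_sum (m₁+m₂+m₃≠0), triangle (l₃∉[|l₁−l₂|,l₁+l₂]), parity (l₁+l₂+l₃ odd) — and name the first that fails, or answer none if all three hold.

parity

Σmᵢ = 0  ✓
l₃∈[|l₁−l₂|,l₁+l₂]=[2,6], have l₃=3  ✓
Σlᵢ = 9 ⇒ odd  ✗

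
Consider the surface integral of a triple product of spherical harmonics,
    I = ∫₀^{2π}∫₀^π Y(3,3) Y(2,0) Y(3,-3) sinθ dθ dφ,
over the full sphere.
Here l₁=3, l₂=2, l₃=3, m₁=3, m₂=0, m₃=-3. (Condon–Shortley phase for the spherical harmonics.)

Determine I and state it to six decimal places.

Checks pass: Σm=0; 8 even; l₃=3∈[1,5].
(2·3+1)(2·2+1)(2·3+1) = 245
Δ: 2! 4! 2! / 9! → 1/3780
sum: t=0:+1/24 t=1:−1/4 t=2:+1/24 = -1/6
3j²(3 2 3; 0 0 0) = Δ·Π!·Σ² = 4/105  (sign +1)
sum: t=0:+1/96 = 1/96
3j²(3 2 3; 3 0 -3) = Δ·Π!·Σ² = 5/84  (sign +1)
combine: 4πI² = 245·4/105·5/84 = 5/9
take √, sign +1: I = 0.21026104

0.210261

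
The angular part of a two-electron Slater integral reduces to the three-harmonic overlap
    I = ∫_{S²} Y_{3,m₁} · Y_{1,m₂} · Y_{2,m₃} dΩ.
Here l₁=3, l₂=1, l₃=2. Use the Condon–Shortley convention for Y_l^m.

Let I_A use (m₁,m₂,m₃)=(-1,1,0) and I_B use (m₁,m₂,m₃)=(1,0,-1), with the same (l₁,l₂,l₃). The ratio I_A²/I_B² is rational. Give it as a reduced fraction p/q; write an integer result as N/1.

Same 3,1,2: normalisation and zero-m 3j drop out of the ratio.
A: Δ: 2! 4! 0! / 7! → 1/105; sum: t=2:+1/8 = 1/8; 3j²(3 1 2; -1 1 0) = Δ·Π!·Σ² = 2/35  (sign +1)
B: Δ: 2! 4! 0! / 7! → 1/105; sum: t=1:−1/6 = -1/6; 3j²(3 1 2; 1 0 -1) = Δ·Π!·Σ² = 8/105  (sign +1)
I_A²/I_B² = (2/35)/(8/105) = 3/4

3/4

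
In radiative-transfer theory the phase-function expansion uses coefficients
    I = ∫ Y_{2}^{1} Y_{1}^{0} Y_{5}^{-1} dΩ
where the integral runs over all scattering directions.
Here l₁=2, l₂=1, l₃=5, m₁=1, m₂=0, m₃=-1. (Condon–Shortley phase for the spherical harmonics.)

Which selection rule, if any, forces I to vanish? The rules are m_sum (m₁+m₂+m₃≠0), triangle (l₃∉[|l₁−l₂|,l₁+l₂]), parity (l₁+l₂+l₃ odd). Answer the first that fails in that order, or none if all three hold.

triangle

azimuthal sum: 1 + 0 − 1 = 0  ✓
1 ≤ 5 ≤ 3 (triangle on l)  ✗
L = 2 + 1 + 5 = 8 (even)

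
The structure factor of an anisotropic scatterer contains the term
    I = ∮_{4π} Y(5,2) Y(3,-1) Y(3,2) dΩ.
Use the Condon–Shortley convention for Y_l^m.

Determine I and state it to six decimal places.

2 − 1 + 2 = 3 ≠ 0: azimuthal integral kills it; I = 0

0.000000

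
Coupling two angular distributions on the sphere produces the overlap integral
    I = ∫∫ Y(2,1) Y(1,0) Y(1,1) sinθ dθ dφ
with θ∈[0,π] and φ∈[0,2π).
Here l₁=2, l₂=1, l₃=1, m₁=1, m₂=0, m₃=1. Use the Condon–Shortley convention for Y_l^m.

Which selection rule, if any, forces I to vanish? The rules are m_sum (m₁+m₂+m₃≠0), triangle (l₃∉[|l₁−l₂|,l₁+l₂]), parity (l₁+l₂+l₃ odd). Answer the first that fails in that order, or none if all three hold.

azimuthal sum: 1 + 0 + 1 = 2  ✗
1 ≤ 1 ≤ 3 (triangle on l)
L = 2 + 1 + 1 = 4 (even)

m_sum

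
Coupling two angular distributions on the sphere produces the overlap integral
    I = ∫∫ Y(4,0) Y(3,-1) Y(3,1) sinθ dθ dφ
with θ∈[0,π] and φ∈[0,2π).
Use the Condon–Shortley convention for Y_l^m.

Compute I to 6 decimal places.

-0.025645

Rules hold: Σm=0, L=10 even, 1≤3≤7.
N = 9·7·7 = 441
Δ = 4!·4!·2!/11! = 1/34650
Racah Σ t=1..3: t=1:−1/72 t=2:+1/16 t=3:−1/72 = 5/144
⇒ 3j(4 3 3; 0 0 0)² = 2/77, sgn -1
Racah Σ t=0..2: t=0:+1/1152 t=1:−1/36 t=2:+1/32 = 5/1152
⇒ 3j(4 3 3; 0 -1 1)² = 1/1386, sgn +1
4πI² = N·(3j₀)²·(3jₘ)² = 1/121
I = -1·√(0.00826446/4π) = -0.02564498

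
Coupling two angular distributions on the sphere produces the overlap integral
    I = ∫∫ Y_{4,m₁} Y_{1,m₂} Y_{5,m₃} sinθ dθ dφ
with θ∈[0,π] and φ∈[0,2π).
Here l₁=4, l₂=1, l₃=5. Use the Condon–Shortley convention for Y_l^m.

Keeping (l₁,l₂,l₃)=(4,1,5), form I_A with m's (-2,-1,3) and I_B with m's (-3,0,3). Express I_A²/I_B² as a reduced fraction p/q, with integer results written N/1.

Same 4,1,5: normalisation and zero-m 3j drop out of the ratio.
A: Δ: 0! 8! 2! / 11! → 1/495; sum: t=0:+1/2880 = 1/2880; 3j²(4 1 5; -2 -1 3) = Δ·Π!·Σ² = 28/495  (sign +1)
B: Δ: 0! 8! 2! / 11! → 1/495; sum: t=0:+1/5040 = 1/5040; 3j²(4 1 5; -3 0 3) = Δ·Π!·Σ² = 16/495  (sign +1)
I_A²/I_B² = (28/495)/(16/495) = 7/4

7/4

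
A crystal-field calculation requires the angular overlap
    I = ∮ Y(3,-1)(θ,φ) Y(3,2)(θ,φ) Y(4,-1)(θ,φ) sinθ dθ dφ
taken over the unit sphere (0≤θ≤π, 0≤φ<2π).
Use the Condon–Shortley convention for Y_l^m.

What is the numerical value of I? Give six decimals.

0.145070

Rules hold: Σm=0, L=10 even, 0≤4≤6.
N = 7·7·9 = 441
Δ = 2!·4!·4!/11! = 1/34650
Racah Σ t=0..2: t=0:+1/72 t=1:−1/16 t=2:+1/72 = -5/144
⇒ 3j(3 3 4; 0 0 0)² = 2/77, sgn -1
Racah Σ t=1..2: t=1:−1/144 t=2:+1/48 = 1/72
⇒ 3j(3 3 4; -1 2 -1)² = 16/693, sgn -1
4πI² = N·(3j₀)²·(3jₘ)² = 32/121
I = +1·√(0.264463/4π) = 0.14506992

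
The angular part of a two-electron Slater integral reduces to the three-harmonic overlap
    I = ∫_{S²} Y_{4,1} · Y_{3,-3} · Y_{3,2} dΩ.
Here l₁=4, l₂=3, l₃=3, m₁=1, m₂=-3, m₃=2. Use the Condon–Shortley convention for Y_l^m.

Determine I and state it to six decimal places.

m-sum 0 ✓  L=10 even ✓  1≤3≤7 ✓
Π(2lᵢ+1) = 9×7×7 = 441
triangle coeff Δ(4,3,3) = 1/34650
Σ_t [1,3]: t=1:−1/72 t=2:+1/16 t=3:−1/72 = 5/144
(3j)²=2/77 [(4 3 3; 0 0 0)], sign=-1
Σ_t [0,0]: t=0:+1/288 = 1/288
(3j)²=5/231 [(4 3 3; 1 -3 2)], sign=-1
⇒ 4πI² = 30/121
I = (+1)√(30/121/(4π)) = 0.14046335

0.140463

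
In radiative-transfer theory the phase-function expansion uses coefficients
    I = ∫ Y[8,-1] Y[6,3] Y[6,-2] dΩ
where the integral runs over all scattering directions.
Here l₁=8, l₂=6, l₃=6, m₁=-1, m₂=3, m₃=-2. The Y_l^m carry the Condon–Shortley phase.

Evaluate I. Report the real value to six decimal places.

m-sum 0 ✓  L=20 even ✓  2≤6≤14 ✓
Π(2lᵢ+1) = 17×13×13 = 2873
triangle coeff Δ(8,6,6) = 1/1309458150
Σ_t [2,6]: t=2:+1/49766400 t=3:−1/3110400 t=4:+1/1327104 t=5:−1/3110400 t=6:+1/49766400 = 1/6635520
(3j)²=350/46189 [(8 6 6; 0 0 0)], sign=+1
Σ_t [5,8]: t=5:−1/9953280 t=6:+1/6220800 t=7:−1/29030400 t=8:+1/1219276800 = 13/487710720
(3j)²=52/24871 [(8 6 6; -1 3 -2)], sign=+1
⇒ 4πI² = 33800/742577
I = (+1)√(33800/742577/(4π)) = 0.06018422

0.060184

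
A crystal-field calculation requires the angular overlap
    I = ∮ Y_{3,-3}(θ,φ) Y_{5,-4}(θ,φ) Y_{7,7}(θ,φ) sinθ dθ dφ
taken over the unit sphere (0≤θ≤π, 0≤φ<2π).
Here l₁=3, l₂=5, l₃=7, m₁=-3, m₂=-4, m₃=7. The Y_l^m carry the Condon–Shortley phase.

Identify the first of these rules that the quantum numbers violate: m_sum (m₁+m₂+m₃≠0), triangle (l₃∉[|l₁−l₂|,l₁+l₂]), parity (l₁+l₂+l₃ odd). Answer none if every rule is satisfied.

parity

azimuthal sum: -3 − 4 + 7 = 0  ✓
2 ≤ 7 ≤ 8 (triangle on l)  ✓
L = 3 + 5 + 7 = 15 (odd)  ✗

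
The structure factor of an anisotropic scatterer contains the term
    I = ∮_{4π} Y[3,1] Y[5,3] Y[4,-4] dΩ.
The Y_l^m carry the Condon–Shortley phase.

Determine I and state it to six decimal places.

Rules hold: Σm=0, L=12 even, 2≤4≤8.
N = 7·11·9 = 693
Δ = 4!·2!·6!/13! = 1/180180
Racah Σ t=1..3: t=1:−1/576 t=2:+1/144 t=3:−1/576 = 1/288
⇒ 3j(3 5 4; 0 0 0)² = 20/1001, sgn +1
Racah Σ t=2..2: t=2:+1/5760 = 1/5760
⇒ 3j(3 5 4; 1 3 -4)² = 56/2145, sgn +1
4πI² = N·(3j₀)²·(3jₘ)² = 672/1859
I = +1·√(0.361485/4π) = 0.16960553

0.169606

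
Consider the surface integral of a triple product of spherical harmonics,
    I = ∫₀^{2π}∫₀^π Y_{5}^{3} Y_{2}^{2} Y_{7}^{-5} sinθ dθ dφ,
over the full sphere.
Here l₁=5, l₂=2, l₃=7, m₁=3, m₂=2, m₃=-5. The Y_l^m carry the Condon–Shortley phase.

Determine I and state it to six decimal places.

Checks pass: Σm=0; 14 even; l₃=7∈[3,7].
(2·5+1)(2·2+1)(2·7+1) = 825
Δ: 0! 10! 4! / 15! → 1/15015
sum: t=0:+1/57600 = 1/57600
3j²(5 2 7; 0 0 0) = Δ·Π!·Σ² = 21/715  (sign -1)
sum: t=0:+1/1935360 = 1/1935360
3j²(5 2 7; 3 2 -5) = Δ·Π!·Σ² = 3/91  (sign +1)
combine: 4πI² = 825·21/715·3/91 = 135/169
take √, sign -1: I = -0.25212656

-0.252127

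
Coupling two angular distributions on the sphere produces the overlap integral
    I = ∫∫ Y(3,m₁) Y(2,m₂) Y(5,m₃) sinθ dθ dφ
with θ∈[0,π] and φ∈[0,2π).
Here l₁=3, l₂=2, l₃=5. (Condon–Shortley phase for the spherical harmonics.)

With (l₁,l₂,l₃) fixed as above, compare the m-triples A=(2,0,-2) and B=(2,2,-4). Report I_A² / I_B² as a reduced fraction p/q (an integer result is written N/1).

1/2

Same 3,2,5: normalisation and zero-m 3j drop out of the ratio.
A: Δ: 0! 6! 4! / 11! → 1/2310; sum: t=0:+1/480 = 1/480; 3j²(3 2 5; 2 0 -2) = Δ·Π!·Σ² = 3/110  (sign -1)
B: Δ: 0! 6! 4! / 11! → 1/2310; sum: t=0:+1/2880 = 1/2880; 3j²(3 2 5; 2 2 -4) = Δ·Π!·Σ² = 3/55  (sign -1)
I_A²/I_B² = (3/110)/(3/55) = 1/2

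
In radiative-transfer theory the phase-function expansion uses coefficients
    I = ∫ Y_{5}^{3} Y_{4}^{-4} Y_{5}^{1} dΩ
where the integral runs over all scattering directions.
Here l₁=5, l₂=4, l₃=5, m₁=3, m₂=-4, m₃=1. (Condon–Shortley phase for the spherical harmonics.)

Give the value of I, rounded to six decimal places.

Rules hold: Σm=0, L=14 even, 1≤5≤9.
N = 11·9·11 = 1089
Δ = 4!·6!·4!/15! = 1/3153150
Racah Σ t=0..4: t=0:+1/69120 t=1:−1/1728 t=2:+1/576 t=3:−1/1728 t=4:+1/69120 = 7/11520
⇒ 3j(5 4 5; 0 0 0)² = 2/143, sgn -1
Racah Σ t=0..0: t=0:+1/27648 = 1/27648
⇒ 3j(5 4 5; 3 -4 1)² = 10/429, sgn +1
4πI² = N·(3j₀)²·(3jₘ)² = 60/169
I = -1·√(0.35503/4π) = -0.16808437

-0.168084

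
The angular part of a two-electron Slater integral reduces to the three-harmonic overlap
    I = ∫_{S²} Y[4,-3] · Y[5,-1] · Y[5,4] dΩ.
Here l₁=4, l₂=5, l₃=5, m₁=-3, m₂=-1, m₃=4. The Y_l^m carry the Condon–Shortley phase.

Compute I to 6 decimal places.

Checks pass: Σm=0; 14 even; l₃=5∈[1,9].
(2·4+1)(2·5+1)(2·5+1) = 1089
Δ: 4! 4! 6! / 15! → 1/3153150
sum: t=0:+1/69120 t=1:−1/1728 t=2:+1/576 t=3:−1/1728 t=4:+1/69120 = 7/11520
3j²(4 5 5; 0 0 0) = Δ·Π!·Σ² = 2/143  (sign -1)
sum: t=3:−1/17280 t=4:+1/103680 = -1/20736
3j²(4 5 5; -3 -1 4) = Δ·Π!·Σ² = 10/429  (sign +1)
combine: 4πI² = 1089·2/143·10/429 = 60/169
take √, sign -1: I = -0.16808437

-0.168084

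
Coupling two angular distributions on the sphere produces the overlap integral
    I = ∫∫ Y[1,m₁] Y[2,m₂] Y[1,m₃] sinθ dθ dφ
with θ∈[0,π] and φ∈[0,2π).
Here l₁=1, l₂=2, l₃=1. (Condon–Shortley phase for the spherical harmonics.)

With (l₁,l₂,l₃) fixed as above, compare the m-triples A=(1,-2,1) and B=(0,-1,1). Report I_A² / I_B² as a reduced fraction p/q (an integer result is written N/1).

Shared (l₁,l₂,l₃)=(1,2,1): N and (l;000)² cancel in I_A²/I_B².
A: Δ = 2!·0!·2!/5! = 1/30; Racah Σ t=0..0: t=0:+1/4 = 1/4; ⇒ 3j(1 2 1; 1 -2 1)² = 1/5, sgn +1
B: Δ = 2!·0!·2!/5! = 1/30; Racah Σ t=1..1: t=1:−1/2 = -1/2; ⇒ 3j(1 2 1; 0 -1 1)² = 1/10, sgn -1
I_A²/I_B² = (1/5)/(1/10) = 2/1

2/1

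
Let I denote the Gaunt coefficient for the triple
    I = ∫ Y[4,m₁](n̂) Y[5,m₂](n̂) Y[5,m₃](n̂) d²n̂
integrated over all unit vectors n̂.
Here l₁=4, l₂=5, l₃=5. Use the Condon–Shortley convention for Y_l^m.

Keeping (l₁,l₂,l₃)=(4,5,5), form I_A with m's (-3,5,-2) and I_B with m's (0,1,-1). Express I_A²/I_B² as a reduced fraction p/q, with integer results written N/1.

21/8

Same 4,5,5: normalisation and zero-m 3j drop out of the ratio.
A: Δ: 4! 4! 6! / 15! → 1/3153150; sum: t=4:+1/103680 = 1/103680; 3j²(4 5 5; -3 5 -2) = Δ·Π!·Σ² = 7/429  (sign -1)
B: Δ: 4! 4! 6! / 15! → 1/3153150; sum: t=0:+1/414720 t=1:−1/4320 t=2:+1/768 t=3:−1/1296 t=4:+1/27648 = 7/20736; 3j²(4 5 5; 0 1 -1) = Δ·Π!·Σ² = 8/1287  (sign +1)
I_A²/I_B² = (7/429)/(8/1287) = 21/8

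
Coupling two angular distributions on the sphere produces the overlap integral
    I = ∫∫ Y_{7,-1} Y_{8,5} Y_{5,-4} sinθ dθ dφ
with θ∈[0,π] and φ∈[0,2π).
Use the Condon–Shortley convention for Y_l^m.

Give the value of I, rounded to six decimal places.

Checks pass: Σm=0; 20 even; l₃=5∈[1,15].
(2·7+1)(2·8+1)(2·5+1) = 2805
Δ: 10! 4! 6! / 21! → 1/814773960
sum: t=3:−1/87091200 t=4:+1/4976640 t=5:−1/2073600 t=6:+1/4976640 t=7:−1/87091200 = -1/9676800
3j²(7 8 5; 0 0 0) = Δ·Π!·Σ² = 360/46189  (sign +1)
sum: t=7:−1/130636800 t=8:+1/232243200 = -1/298598400
3j²(7 8 5; -1 5 -4) = Δ·Π!·Σ² = 7/1292  (sign +1)
combine: 4πI² = 2805·360/46189·7/1292 = 9450/79781
take √, sign +1: I = 0.09708703

0.097087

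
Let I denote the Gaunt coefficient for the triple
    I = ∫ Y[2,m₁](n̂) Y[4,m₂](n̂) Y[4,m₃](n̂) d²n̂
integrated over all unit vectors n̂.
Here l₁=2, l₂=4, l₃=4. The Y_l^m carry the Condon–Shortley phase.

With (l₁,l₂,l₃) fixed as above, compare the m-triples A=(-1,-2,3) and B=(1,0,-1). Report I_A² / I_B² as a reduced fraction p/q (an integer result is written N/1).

Shared (l₁,l₂,l₃)=(2,4,4): N and (l;000)² cancel in I_A²/I_B².
A: Δ = 2!·2!·6!/11! = 1/13860; Racah Σ t=1..2: t=1:−1/240 t=2:+1/1440 = -1/288; ⇒ 3j(2 4 4; -1 -2 3)² = 5/132, sgn +1
B: Δ = 2!·2!·6!/11! = 1/13860; Racah Σ t=0..1: t=0:+1/96 t=1:−1/72 = -1/288; ⇒ 3j(2 4 4; 1 0 -1)² = 1/462, sgn +1
I_A²/I_B² = (5/132)/(1/462) = 35/2

35/2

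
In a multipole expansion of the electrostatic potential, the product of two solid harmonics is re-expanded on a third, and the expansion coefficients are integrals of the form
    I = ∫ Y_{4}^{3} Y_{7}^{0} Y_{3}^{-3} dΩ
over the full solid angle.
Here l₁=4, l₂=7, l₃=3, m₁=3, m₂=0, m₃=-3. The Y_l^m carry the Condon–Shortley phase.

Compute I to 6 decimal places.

Rules hold: Σm=0, L=14 even, 3≤3≤11.
N = 9·15·7 = 945
Δ = 8!·0!·6!/15! = 1/45045
Racah Σ t=4..4: t=4:+1/20736 = 1/20736
⇒ 3j(4 7 3; 0 0 0)² = 35/1287, sgn -1
Racah Σ t=1..1: t=1:−1/3628800 = -1/3628800
⇒ 3j(4 7 3; 3 0 -3)² = 1/6435, sgn -1
4πI² = N·(3j₀)²·(3jₘ)² = 245/61347
I = +1·√(0.00399368/4π) = 0.01782713

0.017827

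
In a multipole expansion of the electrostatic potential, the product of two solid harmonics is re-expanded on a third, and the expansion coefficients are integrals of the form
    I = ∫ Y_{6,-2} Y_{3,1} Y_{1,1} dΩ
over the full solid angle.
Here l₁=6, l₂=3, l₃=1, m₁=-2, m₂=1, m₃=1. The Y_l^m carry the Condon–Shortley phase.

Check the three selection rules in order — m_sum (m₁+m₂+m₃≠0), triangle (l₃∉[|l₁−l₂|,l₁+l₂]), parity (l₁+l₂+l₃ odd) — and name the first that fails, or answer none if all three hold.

triangle

m₁+m₂+m₃ = -2 + 1 + 1 = 0  ✓
triangle: |6−3|=3 ≤ l₃=1 ≤ 6+3=9  ✗
parity: l₁+l₂+l₃ = 10 is even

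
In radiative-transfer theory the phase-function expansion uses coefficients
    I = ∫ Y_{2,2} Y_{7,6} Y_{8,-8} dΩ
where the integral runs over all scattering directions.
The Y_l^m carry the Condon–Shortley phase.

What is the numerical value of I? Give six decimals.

l₁+l₂+l₃=17 is odd: 3j(l;000)=0 ⇒ I=0

0.000000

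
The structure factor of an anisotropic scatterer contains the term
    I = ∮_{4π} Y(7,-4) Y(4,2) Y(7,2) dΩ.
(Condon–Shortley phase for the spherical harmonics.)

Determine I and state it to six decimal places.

Checks pass: Σm=0; 18 even; l₃=7∈[3,11].
(2·7+1)(2·4+1)(2·7+1) = 2025
Δ: 4! 10! 4! / 19! → 1/58198140
sum: t=0:+1/17418240 t=1:−1/622080 t=2:+1/230400 t=3:−1/622080 t=4:+1/17418240 = 1/806400
3j²(7 4 7; 0 0 0) = Δ·Π!·Σ² = 2268/230945  (sign -1)
sum: t=2:+1/34836480 t=3:−1/2903040 t=4:+1/2903040 = 1/34836480
3j²(7 4 7; -4 2 2) = Δ·Π!·Σ² = 25/117572  (sign -1)
combine: 4πI² = 2025·2268/230945·25/117572 = 820125/193947611
take √, sign +1: I = 0.01834395

0.018344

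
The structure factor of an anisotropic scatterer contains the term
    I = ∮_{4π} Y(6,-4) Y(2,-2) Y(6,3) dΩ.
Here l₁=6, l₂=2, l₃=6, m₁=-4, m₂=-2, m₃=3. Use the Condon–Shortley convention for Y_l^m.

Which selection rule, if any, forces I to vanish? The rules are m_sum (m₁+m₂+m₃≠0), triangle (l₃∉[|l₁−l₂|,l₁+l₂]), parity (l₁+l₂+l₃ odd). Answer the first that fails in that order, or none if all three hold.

azimuthal sum: -4 − 2 + 3 = -3  ✗
4 ≤ 6 ≤ 8 (triangle on l)
L = 6 + 2 + 6 = 14 (even)

m_sum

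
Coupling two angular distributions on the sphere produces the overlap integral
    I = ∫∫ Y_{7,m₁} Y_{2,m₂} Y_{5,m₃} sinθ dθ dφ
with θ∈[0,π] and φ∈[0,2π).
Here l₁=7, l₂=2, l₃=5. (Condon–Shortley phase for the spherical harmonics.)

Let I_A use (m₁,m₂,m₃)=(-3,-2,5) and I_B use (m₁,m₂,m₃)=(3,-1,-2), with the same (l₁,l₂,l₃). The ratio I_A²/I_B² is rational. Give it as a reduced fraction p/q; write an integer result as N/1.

Shared (l₁,l₂,l₃)=(7,2,5): N and (l;000)² cancel in I_A²/I_B².
A: Δ = 4!·10!·0!/15! = 1/15015; Racah Σ t=0..0: t=0:+1/87091200 = 1/87091200; ⇒ 3j(7 2 5; -3 -2 5)² = 1/15015, sgn +1
B: Δ = 4!·10!·0!/15! = 1/15015; Racah Σ t=1..1: t=1:−1/181440 = -1/181440; ⇒ 3j(7 2 5; 3 -1 -2)² = 32/1001, sgn +1
I_A²/I_B² = (1/15015)/(32/1001) = 1/480

1/480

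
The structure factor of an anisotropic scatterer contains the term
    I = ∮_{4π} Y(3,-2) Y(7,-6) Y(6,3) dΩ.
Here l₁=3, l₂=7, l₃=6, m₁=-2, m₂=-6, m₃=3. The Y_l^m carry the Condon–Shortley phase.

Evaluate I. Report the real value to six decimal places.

Σmᵢ = -5 ≠ 0, so the φ-integral vanishes; I = 0

0.000000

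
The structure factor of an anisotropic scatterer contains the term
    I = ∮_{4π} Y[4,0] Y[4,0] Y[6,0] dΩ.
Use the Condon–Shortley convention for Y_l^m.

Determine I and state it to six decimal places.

Rules hold: Σm=0, L=14 even, 0≤6≤8.
N = 9·9·13 = 1053
Δ = 2!·6!·6!/15! = 1/1261260
Racah Σ t=0..2: t=0:+1/4608 t=1:−1/1296 t=2:+1/4608 = -7/20736
⇒ 3j(4 4 6; 0 0 0)² = 20/1287, sgn -1
(m-triple is (0,0,0) — same symbol as above.)
4πI² = N·(3j₀)²·(3jₘ)² = 400/1573
I = +1·√(0.254291/4π) = 0.14225276

0.142253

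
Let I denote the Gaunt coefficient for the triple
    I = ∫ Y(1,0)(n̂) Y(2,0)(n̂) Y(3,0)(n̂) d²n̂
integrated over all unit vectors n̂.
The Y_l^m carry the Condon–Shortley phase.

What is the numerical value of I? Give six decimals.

m-sum 0 ✓  L=6 even ✓  1≤3≤3 ✓
Π(2lᵢ+1) = 3×5×7 = 105
triangle coeff Δ(1,2,3) = 1/105
Σ_t [0,0]: t=0:+1/4 = 1/4
(3j)²=3/35 [(1 2 3; 0 0 0)], sign=-1
(m-triple is (0,0,0) — same symbol as above.)
⇒ 4πI² = 27/35
I = (+1)√(27/35/(4π)) = 0.24776670

0.247767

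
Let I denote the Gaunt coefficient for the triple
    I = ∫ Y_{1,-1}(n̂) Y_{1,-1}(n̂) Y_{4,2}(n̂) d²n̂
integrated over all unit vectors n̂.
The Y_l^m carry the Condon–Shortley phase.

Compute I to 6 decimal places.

triangle: need 0≤l₃≤2, have 4; I=0

0.000000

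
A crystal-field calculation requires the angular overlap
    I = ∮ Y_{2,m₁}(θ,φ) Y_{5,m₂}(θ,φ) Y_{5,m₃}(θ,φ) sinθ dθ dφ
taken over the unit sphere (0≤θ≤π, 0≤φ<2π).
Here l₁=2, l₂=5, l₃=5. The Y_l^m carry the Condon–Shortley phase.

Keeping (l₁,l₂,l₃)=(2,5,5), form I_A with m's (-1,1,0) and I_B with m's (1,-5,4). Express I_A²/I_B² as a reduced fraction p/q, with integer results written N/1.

Same 2,5,5: normalisation and zero-m 3j drop out of the ratio.
A: Δ: 2! 2! 8! / 13! → 1/38610; sum: t=1:−1/1440 t=2:+1/1152 = 1/5760; 3j²(2 5 5; -1 1 0) = Δ·Π!·Σ² = 1/858  (sign -1)
B: Δ: 2! 2! 8! / 13! → 1/38610; sum: t=0:+1/80640 = 1/80640; 3j²(2 5 5; 1 -5 4) = Δ·Π!·Σ² = 9/286  (sign -1)
I_A²/I_B² = (1/858)/(9/286) = 1/27

1/27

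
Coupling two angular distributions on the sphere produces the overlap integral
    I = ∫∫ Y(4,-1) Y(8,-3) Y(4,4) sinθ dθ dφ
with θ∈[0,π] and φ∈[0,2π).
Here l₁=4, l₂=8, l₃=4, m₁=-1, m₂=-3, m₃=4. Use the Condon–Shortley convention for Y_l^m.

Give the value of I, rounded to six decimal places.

m-sum 0 ✓  L=16 even ✓  4≤4≤12 ✓
Π(2lᵢ+1) = 9×17×9 = 1377
triangle coeff Δ(4,8,4) = 1/218790
Σ_t [4,4]: t=4:+1/331776 = 1/331776
(3j)²=490/21879 [(4 8 4; 0 0 0)], sign=+1
Σ_t [5,5]: t=5:−1/29030400 = -1/29030400
(3j)²=1/1326 [(4 8 4; -1 -3 4)], sign=-1
⇒ 4πI² = 735/31603
I = (-1)√(735/31603/(4π)) = -0.04302041

-0.043020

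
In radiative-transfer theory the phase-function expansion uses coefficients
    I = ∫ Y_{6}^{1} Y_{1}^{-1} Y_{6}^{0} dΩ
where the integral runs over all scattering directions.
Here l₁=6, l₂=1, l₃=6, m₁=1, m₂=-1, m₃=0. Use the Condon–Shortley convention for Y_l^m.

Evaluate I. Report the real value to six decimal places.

l₁+l₂+l₃=13 is odd: 3j(l;000)=0 ⇒ I=0

0.000000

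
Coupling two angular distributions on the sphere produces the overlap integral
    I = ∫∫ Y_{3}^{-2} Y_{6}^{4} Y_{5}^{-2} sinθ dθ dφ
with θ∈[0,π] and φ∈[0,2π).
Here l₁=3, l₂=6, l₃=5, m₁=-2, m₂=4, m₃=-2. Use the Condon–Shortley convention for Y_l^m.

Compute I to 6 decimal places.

Rules hold: Σm=0, L=14 even, 3≤5≤9.
N = 7·13·11 = 1001
Δ = 4!·2!·8!/15! = 1/675675
Racah Σ t=1..3: t=1:−1/8640 t=2:+1/2304 t=3:−1/8640 = 7/34560
⇒ 3j(3 6 5; 0 0 0)² = 7/429, sgn -1
Racah Σ t=3..4: t=3:−1/60480 t=4:+1/34560 = 1/80640
⇒ 3j(3 6 5; -2 4 -2)² = 6/1001, sgn -1
4πI² = N·(3j₀)²·(3jₘ)² = 14/143
I = +1·√(0.0979021/4π) = 0.08826552

0.088266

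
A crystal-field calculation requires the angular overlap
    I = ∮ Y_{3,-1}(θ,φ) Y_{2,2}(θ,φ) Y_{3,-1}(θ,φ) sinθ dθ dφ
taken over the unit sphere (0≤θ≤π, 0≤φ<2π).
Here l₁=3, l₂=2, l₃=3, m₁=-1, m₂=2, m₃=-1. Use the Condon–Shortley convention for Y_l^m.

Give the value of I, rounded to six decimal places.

0.206013

Checks pass: Σm=0; 8 even; l₃=3∈[1,5].
(2·3+1)(2·2+1)(2·3+1) = 245
Δ: 2! 4! 2! / 9! → 1/3780
sum: t=0:+1/24 t=1:−1/4 t=2:+1/24 = -1/6
3j²(3 2 3; 0 0 0) = Δ·Π!·Σ² = 4/105  (sign +1)
sum: t=2:+1/16 = 1/16
3j²(3 2 3; -1 2 -1) = Δ·Π!·Σ² = 2/35  (sign +1)
combine: 4πI² = 245·4/105·2/35 = 8/15
take √, sign +1: I = 0.20601291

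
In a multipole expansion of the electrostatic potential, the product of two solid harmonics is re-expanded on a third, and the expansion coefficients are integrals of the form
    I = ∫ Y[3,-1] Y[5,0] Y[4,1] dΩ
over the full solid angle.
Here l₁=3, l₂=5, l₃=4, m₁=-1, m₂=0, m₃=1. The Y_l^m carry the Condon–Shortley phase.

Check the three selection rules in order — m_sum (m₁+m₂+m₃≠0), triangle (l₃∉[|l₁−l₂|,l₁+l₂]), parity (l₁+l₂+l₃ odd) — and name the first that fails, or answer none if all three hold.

Σmᵢ = 0  ✓
l₃∈[|l₁−l₂|,l₁+l₂]=[2,8], have l₃=4  ✓
Σlᵢ = 12 ⇒ even  ✓

none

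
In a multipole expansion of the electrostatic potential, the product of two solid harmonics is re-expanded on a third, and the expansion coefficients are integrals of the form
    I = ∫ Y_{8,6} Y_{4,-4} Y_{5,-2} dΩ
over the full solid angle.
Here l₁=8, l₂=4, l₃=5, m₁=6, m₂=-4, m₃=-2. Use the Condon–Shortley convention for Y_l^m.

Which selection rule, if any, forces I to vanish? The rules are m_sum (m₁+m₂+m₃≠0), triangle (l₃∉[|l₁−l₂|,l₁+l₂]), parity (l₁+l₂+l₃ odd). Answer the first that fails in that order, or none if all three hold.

azimuthal sum: 6 − 4 − 2 = 0  ✓
4 ≤ 5 ≤ 12 (triangle on l)  ✓
L = 8 + 4 + 5 = 17 (odd)  ✗

parity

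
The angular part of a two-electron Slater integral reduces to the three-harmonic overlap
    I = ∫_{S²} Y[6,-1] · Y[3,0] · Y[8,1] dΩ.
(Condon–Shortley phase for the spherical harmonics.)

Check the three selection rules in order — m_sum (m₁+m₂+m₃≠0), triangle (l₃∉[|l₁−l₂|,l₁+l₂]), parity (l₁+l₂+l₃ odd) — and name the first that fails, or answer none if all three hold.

Σmᵢ = 0  ✓
l₃∈[|l₁−l₂|,l₁+l₂]=[3,9], have l₃=8  ✓
Σlᵢ = 17 ⇒ odd  ✗

parity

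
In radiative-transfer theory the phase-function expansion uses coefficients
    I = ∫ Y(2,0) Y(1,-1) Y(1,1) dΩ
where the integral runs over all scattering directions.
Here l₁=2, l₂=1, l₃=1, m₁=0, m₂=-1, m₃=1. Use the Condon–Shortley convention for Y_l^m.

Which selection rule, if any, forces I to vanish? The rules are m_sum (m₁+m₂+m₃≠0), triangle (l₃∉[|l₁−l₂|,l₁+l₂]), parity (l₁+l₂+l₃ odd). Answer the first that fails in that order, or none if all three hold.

none

Σmᵢ = 0  ✓
l₃∈[|l₁−l₂|,l₁+l₂]=[1,3], have l₃=1  ✓
Σlᵢ = 4 ⇒ even  ✓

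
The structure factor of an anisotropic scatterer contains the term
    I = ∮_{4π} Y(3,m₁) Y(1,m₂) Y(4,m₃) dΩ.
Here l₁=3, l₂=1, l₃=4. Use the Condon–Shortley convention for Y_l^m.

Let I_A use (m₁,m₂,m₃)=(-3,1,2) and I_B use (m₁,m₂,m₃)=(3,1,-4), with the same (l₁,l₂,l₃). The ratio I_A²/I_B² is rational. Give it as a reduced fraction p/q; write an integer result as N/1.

1/28

l's match ⇒ only the (l;m) 3-j factors differ between A and B.
A: triangle coeff Δ(3,1,4) = 1/252; Σ_t [0,0]: t=0:+1/1440 = 1/1440; (3j)²=1/252 [(3 1 4; -3 1 2)], sign=+1
B: triangle coeff Δ(3,1,4) = 1/252; Σ_t [0,0]: t=0:+1/1440 = 1/1440; (3j)²=1/9 [(3 1 4; 3 1 -4)], sign=+1
I_A²/I_B² = (1/252)/(1/9) = 1/28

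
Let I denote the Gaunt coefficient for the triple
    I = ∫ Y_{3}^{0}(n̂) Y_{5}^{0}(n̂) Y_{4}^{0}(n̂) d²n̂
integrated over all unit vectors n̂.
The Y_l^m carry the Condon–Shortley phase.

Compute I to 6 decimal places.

m-sum 0 ✓  L=12 even ✓  2≤4≤8 ✓
Π(2lᵢ+1) = 7×11×9 = 693
triangle coeff Δ(3,5,4) = 1/180180
Σ_t [1,3]: t=1:−1/576 t=2:+1/144 t=3:−1/576 = 1/288
(3j)²=20/1001 [(3 5 4; 0 0 0)], sign=+1
(m-triple is (0,0,0) — same symbol as above.)
⇒ 4πI² = 3600/13013
I = (+1)√(3600/13013/(4π)) = 0.14837393

0.148374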